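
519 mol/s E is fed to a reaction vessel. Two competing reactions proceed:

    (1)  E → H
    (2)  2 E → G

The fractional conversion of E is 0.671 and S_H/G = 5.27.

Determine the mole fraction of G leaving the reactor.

0.102

Conversion of E: E consumed = 0.671 × 519 = 348.2 mol/s = 1ξ₁ + 2ξ₂.
Selectivity: 1ξ₁ / (1ξ₂) = 5.27 → ξ₁ = 5.27 ξ₂.
Substitute: (1·5.27 + 2) ξ₂ = 348.2 → ξ₂ = 47.9 mol/s, ξ₁ = 252.4 mol/s.
Outlet amounts (n = n₀ + Σ ν·ξ):
  E: 519 − 1(252.4) − 2(47.9) = 170.8
  H: 0 + 1(252.4) = 252.4
  G: 0 + 1(47.9) = 47.9
Total out = 471.1 mol/s; y_G = 47.9 / 471.1 = 0.1017.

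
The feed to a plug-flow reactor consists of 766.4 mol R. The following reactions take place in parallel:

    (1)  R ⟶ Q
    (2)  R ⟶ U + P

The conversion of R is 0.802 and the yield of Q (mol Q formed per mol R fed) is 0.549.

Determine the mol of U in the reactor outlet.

194 mol

Yield of Q: 1ξ₁ / 766.4 = 0.549 → ξ₁ = 420.8 mol.
Conversion of R: 1ξ₁ + 1ξ₂ = 0.802 × 766.4 = 614.7 → ξ₂ = 193.9 mol.
Outlet amounts (n = n₀ + Σ ν·ξ):
  R: 766.4 − 1(420.8) − 1(193.9) = 151.7
  Q: 0 + 1(420.8) = 420.8
  U: 0 + 1(193.9) = 193.9
  P: 0 + 1(193.9) = 193.9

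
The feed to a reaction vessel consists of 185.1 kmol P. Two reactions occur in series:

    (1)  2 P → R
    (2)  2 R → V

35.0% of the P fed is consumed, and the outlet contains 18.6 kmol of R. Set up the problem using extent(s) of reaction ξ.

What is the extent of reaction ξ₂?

ξ₂ = 6.9 kmol

Conversion of P: P consumed = 2ξ₁ = 0.35 × 185.1 → ξ₁ = 32.39 kmol.
R balance: n_R = 0 + 1ξ₁ − 2ξ₂ = 18.6 → ξ₂ = (1·32.39 − 18.6)/2 = 6.896 kmol.
Outlet amounts (n = n₀ + Σ ν·ξ):
  P: 185.1 − 2(32.39) = 120.3
  R: 0 + 1(32.39) − 2(6.896) = 18.6
  V: 0 + 1(6.896) = 6.896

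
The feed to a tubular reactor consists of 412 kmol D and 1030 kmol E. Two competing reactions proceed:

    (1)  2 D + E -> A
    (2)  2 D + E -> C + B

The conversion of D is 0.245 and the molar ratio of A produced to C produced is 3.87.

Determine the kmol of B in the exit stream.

10.4 kmol

Conversion of D: D consumed = 0.245 × 412 = 100.9 kmol = 2ξ₁ + 2ξ₂.
Selectivity: 1ξ₁ / (1ξ₂) = 3.87 → ξ₁ = 3.87 ξ₂.
Substitute: (2·3.87 + 2) ξ₂ = 100.9 → ξ₂ = 10.36 kmol, ξ₁ = 40.11 kmol.
Outlet amounts (n = n₀ + Σ ν·ξ):
  D: 412 − 2(40.11) − 2(10.36) = 311.1
  E: 1030 − 1(40.11) − 1(10.36) = 979.5
  A: 0 + 1(40.11) = 40.11
  C: 0 + 1(10.36) = 10.36
  B: 0 + 1(10.36) = 10.36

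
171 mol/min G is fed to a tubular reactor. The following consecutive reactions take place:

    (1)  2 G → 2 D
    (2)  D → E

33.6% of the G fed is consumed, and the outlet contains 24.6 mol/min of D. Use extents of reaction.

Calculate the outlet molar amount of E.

32.9 mol/min

Conversion of G: G consumed = 2ξ₁ = 0.336 × 171 → ξ₁ = 28.73 mol/min.
D balance: n_D = 0 + 2ξ₁ − 1ξ₂ = 24.6 → ξ₂ = (2·28.73 − 24.6)/1 = 32.86 mol/min.
Outlet amounts (n = n₀ + Σ ν·ξ):
  G: 171 − 2(28.73) = 113.5
  D: 0 + 2(28.73) − 1(32.86) = 24.6
  E: 0 + 1(32.86) = 32.86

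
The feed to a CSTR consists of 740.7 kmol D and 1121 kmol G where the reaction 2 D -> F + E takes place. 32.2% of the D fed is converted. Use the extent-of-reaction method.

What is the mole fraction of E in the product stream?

0.0641

D reacted = 0.322 × 740.7 = 238.5 kmol; ν_D = −2, so ξ = 238.5/2 = 119.3 kmol.
Outlet amounts (n = n₀ + ν ξ):
  D: 740.7 − 2(119.3) = 502.2
  F: 0 + 1(119.3) = 119.3
  E: 0 + 1(119.3) = 119.3
  G: 1121 (inert)
Total out = 1862 kmol; y_E = 119.3 / 1862 = 0.06406.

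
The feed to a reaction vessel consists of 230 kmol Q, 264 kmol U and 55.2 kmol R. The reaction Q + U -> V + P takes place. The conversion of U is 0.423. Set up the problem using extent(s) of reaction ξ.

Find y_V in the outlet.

0.203

U reacted = 0.423 × 264 = 111.7 kmol; ν_U = −1, so ξ = 111.7/1 = 111.7 kmol.
Outlet amounts (n = n₀ + ν ξ):
  Q: 230 − 1(111.7) = 118.3
  U: 264 − 1(111.7) = 152.3
  V: 0 + 1(111.7) = 111.7
  P: 0 + 1(111.7) = 111.7
  R: 55.2 (inert)
Total out = 549.2 kmol; y_V = 111.7 / 549.2 = 0.2033.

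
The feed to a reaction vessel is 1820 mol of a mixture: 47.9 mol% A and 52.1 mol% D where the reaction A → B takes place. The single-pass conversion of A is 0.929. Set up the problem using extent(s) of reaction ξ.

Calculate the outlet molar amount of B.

810 mol

A reacted = 0.929 × 871.8 = 809.9 mol; ν_A = −1, so ξ = 809.9/1 = 809.9 mol.
Outlet amounts (n = n₀ + ν ξ):
  A: 871.8 − 1(809.9) = 61.9
  B: 0 + 1(809.9) = 809.9
  D: 948.2 (inert)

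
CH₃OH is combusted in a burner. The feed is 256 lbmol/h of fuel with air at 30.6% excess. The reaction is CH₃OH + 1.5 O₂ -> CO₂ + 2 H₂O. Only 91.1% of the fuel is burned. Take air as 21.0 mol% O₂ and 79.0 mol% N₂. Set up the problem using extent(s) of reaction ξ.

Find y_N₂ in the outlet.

Stoichiometric O₂ = 1.5 × 256 = 384 lbmol/h; O₂ fed = 384 × 1.306 = 501.5 lbmol/h.
N₂ fed = 501.5 × 79/21 = 1887 lbmol/h.
Fuel reacted = 0.911 × 256 → ξ = 233.2 lbmol/h.
Outlet (n = n₀ + ν ξ):
  CH₃OH: 256 − 1(233.2) = 22.78
  O₂: 501.5 − 1.5(233.2) = 151.7
  N₂: 1887 (inert)
  CO₂: 0 + 1(233.2) = 233.2
  H₂O: 0 + 2(233.2) = 466.4
Total out = 2761 lbmol/h; y_N₂ = 1887 / 2761 = 0.6834.

0.683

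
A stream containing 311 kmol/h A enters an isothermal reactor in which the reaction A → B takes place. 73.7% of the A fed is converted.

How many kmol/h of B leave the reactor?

A reacted = 0.737 × 311 = 229.2 kmol/h; ν_A = −1, so ξ = 229.2/1 = 229.2 kmol/h.
Outlet amounts (n = n₀ + ν ξ):
  A: 311 − 1(229.2) = 81.79
  B: 0 + 1(229.2) = 229.2

229 kmol/h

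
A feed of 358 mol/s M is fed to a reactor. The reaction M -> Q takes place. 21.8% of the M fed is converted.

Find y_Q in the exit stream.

0.218

M reacted = 0.218 × 358 = 78.04 mol/s; ν_M = −1, so ξ = 78.04/1 = 78.04 mol/s.
Outlet amounts (n = n₀ + ν ξ):
  M: 358 − 1(78.04) = 280
  Q: 0 + 1(78.04) = 78.04
Total out = 358 mol/s; y_Q = 78.04 / 358 = 0.218.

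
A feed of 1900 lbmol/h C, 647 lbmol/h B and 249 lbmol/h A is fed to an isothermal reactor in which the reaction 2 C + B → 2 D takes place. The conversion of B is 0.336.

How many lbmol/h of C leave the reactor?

1470 lbmol/h

B reacted = 0.336 × 647 = 217.4 lbmol/h; ν_B = −1, so ξ = 217.4/1 = 217.4 lbmol/h.
Outlet amounts (n = n₀ + ν ξ):
  C: 1900 − 2(217.4) = 1465
  B: 647 − 1(217.4) = 429.6
  D: 0 + 2(217.4) = 434.8
  A: 249 (inert)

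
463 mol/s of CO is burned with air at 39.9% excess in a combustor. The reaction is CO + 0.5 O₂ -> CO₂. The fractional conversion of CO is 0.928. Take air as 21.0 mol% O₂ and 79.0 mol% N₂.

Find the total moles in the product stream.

1790 mol/s

Stoichiometric O₂ = 0.5 × 463 = 231.5 mol/s; O₂ fed = 231.5 × 1.399 = 323.9 mol/s.
N₂ fed = 323.9 × 79/21 = 1218 mol/s.
Fuel reacted = 0.928 × 463 → ξ = 429.7 mol/s.
Outlet (n = n₀ + ν ξ):
  CO: 463 − 1(429.7) = 33.34
  O₂: 323.9 − 0.5(429.7) = 109
  N₂: 1218 (inert)
  CO₂: 0 + 1(429.7) = 429.7
Total out = 33.34 + 109 + 1218 + 429.7 = 1790 mol/s.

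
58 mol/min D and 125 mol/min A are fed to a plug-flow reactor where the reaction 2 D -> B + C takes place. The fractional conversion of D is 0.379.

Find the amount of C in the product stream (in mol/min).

11 mol/min

D reacted = 0.379 × 58 = 21.98 mol/min; ν_D = −2, so ξ = 21.98/2 = 10.99 mol/min.
Outlet amounts (n = n₀ + ν ξ):
  D: 58 − 2(10.99) = 36.02
  B: 0 + 1(10.99) = 10.99
  C: 0 + 1(10.99) = 10.99
  A: 125 (inert)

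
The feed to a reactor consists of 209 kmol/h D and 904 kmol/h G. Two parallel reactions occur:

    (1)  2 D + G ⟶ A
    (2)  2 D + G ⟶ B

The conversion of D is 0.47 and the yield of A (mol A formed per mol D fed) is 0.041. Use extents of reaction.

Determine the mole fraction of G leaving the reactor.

Yield of A: 1ξ₁ / 209 = 0.041 → ξ₁ = 8.569 kmol/h.
Conversion of D: 2ξ₁ + 2ξ₂ = 0.47 × 209 = 98.23 → ξ₂ = 40.55 kmol/h.
Outlet amounts (n = n₀ + Σ ν·ξ):
  D: 209 − 2(8.569) − 2(40.55) = 110.8
  G: 904 − 1(8.569) − 1(40.55) = 854.9
  A: 0 + 1(8.569) = 8.569
  B: 0 + 1(40.55) = 40.55
Total out = 1015 kmol/h; y_G = 854.9 / 1015 = 0.8424.

0.842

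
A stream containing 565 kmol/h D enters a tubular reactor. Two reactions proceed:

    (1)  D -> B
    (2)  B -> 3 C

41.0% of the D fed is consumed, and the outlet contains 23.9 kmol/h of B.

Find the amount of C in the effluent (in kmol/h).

623 kmol/h

Conversion of D: D consumed = 1ξ₁ = 0.41 × 565 → ξ₁ = 231.6 kmol/h.
B balance: n_B = 0 + 1ξ₁ − 1ξ₂ = 23.9 → ξ₂ = (1·231.6 − 23.9)/1 = 207.7 kmol/h.
Outlet amounts (n = n₀ + Σ ν·ξ):
  D: 565 − 1(231.6) = 333.4
  B: 0 + 1(231.6) − 1(207.7) = 23.9
  C: 0 + 3(207.7) = 623.2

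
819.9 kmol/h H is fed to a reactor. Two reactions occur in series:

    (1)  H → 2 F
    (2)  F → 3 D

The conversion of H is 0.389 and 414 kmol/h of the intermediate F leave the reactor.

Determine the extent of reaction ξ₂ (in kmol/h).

ξ₂ = 224 kmol/h

Conversion of H: H consumed = 1ξ₁ = 0.389 × 819.9 → ξ₁ = 318.9 kmol/h.
F balance: n_F = 0 + 2ξ₁ − 1ξ₂ = 414 → ξ₂ = (2·318.9 − 414)/1 = 223.9 kmol/h.
Outlet amounts (n = n₀ + Σ ν·ξ):
  H: 819.9 − 1(318.9) = 501
  F: 0 + 2(318.9) − 1(223.9) = 414
  D: 0 + 3(223.9) = 671.6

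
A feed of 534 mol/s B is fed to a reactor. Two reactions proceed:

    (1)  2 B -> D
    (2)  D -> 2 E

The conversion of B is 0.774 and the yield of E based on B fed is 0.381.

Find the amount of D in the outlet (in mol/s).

Conversion of B: B consumed = 2ξ₁ = 0.774 × 534 → ξ₁ = 206.7 mol/s.
Yield of E: 2ξ₂ / 534 = 0.381 → ξ₂ = 101.7 mol/s.
Outlet amounts (n = n₀ + Σ ν·ξ):
  B: 534 − 2(206.7) = 120.7
  D: 0 + 1(206.7) − 1(101.7) = 104.9
  E: 0 + 2(101.7) = 203.5

105 mol/s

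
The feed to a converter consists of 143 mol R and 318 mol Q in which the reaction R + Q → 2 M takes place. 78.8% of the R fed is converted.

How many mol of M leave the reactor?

R reacted = 0.788 × 143 = 112.7 mol; ν_R = −1, so ξ = 112.7/1 = 112.7 mol.
Outlet amounts (n = n₀ + ν ξ):
  R: 143 − 1(112.7) = 30.32
  Q: 318 − 1(112.7) = 205.3
  M: 0 + 2(112.7) = 225.4

225 mol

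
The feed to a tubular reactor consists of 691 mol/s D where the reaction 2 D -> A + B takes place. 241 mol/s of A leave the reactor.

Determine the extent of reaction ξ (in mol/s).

ξ = 241 mol/s

For A: n = n₀ + 1ξ → 241 = 0 + 1ξ, giving ξ = 241 mol/s.
Outlet amounts (n = n₀ + ν ξ):
  D: 691 − 2(241) = 209
  A: 0 + 1(241) = 241
  B: 0 + 1(241) = 241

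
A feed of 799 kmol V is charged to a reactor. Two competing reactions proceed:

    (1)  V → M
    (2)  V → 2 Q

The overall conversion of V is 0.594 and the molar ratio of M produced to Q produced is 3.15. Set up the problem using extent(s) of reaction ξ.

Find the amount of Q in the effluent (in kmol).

130 kmol

Conversion of V: V consumed = 0.594 × 799 = 474.6 kmol = 1ξ₁ + 1ξ₂.
Selectivity: 1ξ₁ / (2ξ₂) = 3.15 → ξ₁ = 6.3 ξ₂.
Substitute: (1·6.3 + 1) ξ₂ = 474.6 → ξ₂ = 65.01 kmol, ξ₁ = 409.6 kmol.
Outlet amounts (n = n₀ + Σ ν·ξ):
  V: 799 − 1(409.6) − 1(65.01) = 324.4
  M: 0 + 1(409.6) = 409.6
  Q: 0 + 2(65.01) = 130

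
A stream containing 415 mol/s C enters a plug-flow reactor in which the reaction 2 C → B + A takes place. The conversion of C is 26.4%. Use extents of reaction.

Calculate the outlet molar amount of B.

C reacted = 0.264 × 415 = 109.6 mol/s; ν_C = −2, so ξ = 109.6/2 = 54.78 mol/s.
Outlet amounts (n = n₀ + ν ξ):
  C: 415 − 2(54.78) = 305.4
  B: 0 + 1(54.78) = 54.78
  A: 0 + 1(54.78) = 54.78

54.8 mol/s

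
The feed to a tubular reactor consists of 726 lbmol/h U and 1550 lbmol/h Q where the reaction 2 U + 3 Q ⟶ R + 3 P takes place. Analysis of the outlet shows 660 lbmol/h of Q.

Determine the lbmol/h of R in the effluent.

297 lbmol/h

For Q: n = n₀ − 3ξ → 660 = 1550 − 3ξ, giving ξ = 296.7 lbmol/h.
Outlet amounts (n = n₀ + ν ξ):
  U: 726 − 2(296.7) = 132.7
  Q: 1550 − 3(296.7) = 660
  R: 0 + 1(296.7) = 296.7
  P: 0 + 3(296.7) = 890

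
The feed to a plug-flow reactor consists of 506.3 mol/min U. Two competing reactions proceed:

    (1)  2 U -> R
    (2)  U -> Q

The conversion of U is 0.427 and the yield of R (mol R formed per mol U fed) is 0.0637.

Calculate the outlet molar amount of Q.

Yield of R: 1ξ₁ / 506.3 = 0.0637 → ξ₁ = 32.25 mol/min.
Conversion of U: 2ξ₁ + 1ξ₂ = 0.427 × 506.3 = 216.2 → ξ₂ = 151.7 mol/min.
Outlet amounts (n = n₀ + Σ ν·ξ):
  U: 506.3 − 2(32.25) − 1(151.7) = 290.1
  R: 0 + 1(32.25) = 32.25
  Q: 0 + 1(151.7) = 151.7

152 mol/min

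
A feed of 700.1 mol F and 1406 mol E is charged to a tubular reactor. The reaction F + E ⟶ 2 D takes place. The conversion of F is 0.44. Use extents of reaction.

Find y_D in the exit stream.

0.293

F reacted = 0.44 × 700.1 = 308 mol; ν_F = −1, so ξ = 308/1 = 308 mol.
Outlet amounts (n = n₀ + ν ξ):
  F: 700.1 − 1(308) = 392.1
  E: 1406 − 1(308) = 1098
  D: 0 + 2(308) = 616.1
Total out = 2106 mol; y_D = 616.1 / 2106 = 0.2925.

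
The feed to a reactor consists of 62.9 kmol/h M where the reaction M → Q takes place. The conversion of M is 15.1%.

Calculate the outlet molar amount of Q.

9.5 kmol/h

M reacted = 0.151 × 62.9 = 9.498 kmol/h; ν_M = −1, so ξ = 9.498/1 = 9.498 kmol/h.
Outlet amounts (n = n₀ + ν ξ):
  M: 62.9 − 1(9.498) = 53.4
  Q: 0 + 1(9.498) = 9.498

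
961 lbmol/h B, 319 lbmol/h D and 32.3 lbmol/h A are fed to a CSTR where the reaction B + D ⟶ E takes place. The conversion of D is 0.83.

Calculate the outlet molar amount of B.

D reacted = 0.83 × 319 = 264.8 lbmol/h; ν_D = −1, so ξ = 264.8/1 = 264.8 lbmol/h.
Outlet amounts (n = n₀ + ν ξ):
  B: 961 − 1(264.8) = 696.2
  D: 319 − 1(264.8) = 54.23
  E: 0 + 1(264.8) = 264.8
  A: 32.3 (inert)

696 lbmol/h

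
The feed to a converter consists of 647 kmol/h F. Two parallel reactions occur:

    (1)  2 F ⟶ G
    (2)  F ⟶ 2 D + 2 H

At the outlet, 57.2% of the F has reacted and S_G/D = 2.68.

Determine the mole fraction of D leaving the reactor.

Conversion of F: F consumed = 0.572 × 647 = 370.1 kmol/h = 2ξ₁ + 1ξ₂.
Selectivity: 1ξ₁ / (2ξ₂) = 2.68 → ξ₁ = 5.36 ξ₂.
Substitute: (2·5.36 + 1) ξ₂ = 370.1 → ξ₂ = 31.58 kmol/h, ξ₁ = 169.3 kmol/h.
Outlet amounts (n = n₀ + Σ ν·ξ):
  F: 647 − 2(169.3) − 1(31.58) = 276.9
  G: 0 + 1(169.3) = 169.3
  D: 0 + 2(31.58) = 63.15
  H: 0 + 2(31.58) = 63.15
Total out = 572.5 kmol/h; y_D = 63.15 / 572.5 = 0.1103.

0.11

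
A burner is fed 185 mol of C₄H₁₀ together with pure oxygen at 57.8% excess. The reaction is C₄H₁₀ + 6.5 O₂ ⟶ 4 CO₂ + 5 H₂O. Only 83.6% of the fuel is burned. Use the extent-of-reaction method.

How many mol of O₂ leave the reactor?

Stoichiometric O₂ = 6.5 × 185 = 1202 mol; O₂ fed = 1202 × 1.578 = 1898 mol.
Fuel reacted = 0.836 × 185 → ξ = 154.7 mol.
Outlet (n = n₀ + ν ξ):
  C₄H₁₀: 185 − 1(154.7) = 30.34
  O₂: 1898 − 6.5(154.7) = 892.3
  CO₂: 0 + 4(154.7) = 618.6
  H₂O: 0 + 5(154.7) = 773.3

892 mol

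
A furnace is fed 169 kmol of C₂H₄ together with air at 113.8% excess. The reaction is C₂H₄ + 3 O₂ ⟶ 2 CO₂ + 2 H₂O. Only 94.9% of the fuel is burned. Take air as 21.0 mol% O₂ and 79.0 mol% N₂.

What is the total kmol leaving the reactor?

5330 kmol

Stoichiometric O₂ = 3 × 169 = 507 kmol; O₂ fed = 507 × 2.138 = 1084 kmol.
N₂ fed = 1084 × 79/21 = 4078 kmol.
Fuel reacted = 0.949 × 169 → ξ = 160.4 kmol.
Outlet (n = n₀ + ν ξ):
  C₂H₄: 169 − 1(160.4) = 8.619
  O₂: 1084 − 3(160.4) = 602.8
  N₂: 4078 (inert)
  CO₂: 0 + 2(160.4) = 320.8
  H₂O: 0 + 2(160.4) = 320.8
Total out = 8.619 + 602.8 + 4078 + 320.8 + 320.8 = 5331 kmol.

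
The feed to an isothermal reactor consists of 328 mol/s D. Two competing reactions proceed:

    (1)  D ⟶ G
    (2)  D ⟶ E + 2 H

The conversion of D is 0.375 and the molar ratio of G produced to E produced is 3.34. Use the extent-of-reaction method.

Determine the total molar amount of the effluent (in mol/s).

Conversion of D: D consumed = 0.375 × 328 = 123 mol/s = 1ξ₁ + 1ξ₂.
Selectivity: 1ξ₁ / (1ξ₂) = 3.34 → ξ₁ = 3.34 ξ₂.
Substitute: (1·3.34 + 1) ξ₂ = 123 → ξ₂ = 28.34 mol/s, ξ₁ = 94.66 mol/s.
Outlet amounts (n = n₀ + Σ ν·ξ):
  D: 328 − 1(94.66) − 1(28.34) = 205
  G: 0 + 1(94.66) = 94.66
  E: 0 + 1(28.34) = 28.34
  H: 0 + 2(28.34) = 56.68
Total out = 205 + 94.66 + 28.34 + 56.68 = 384.7 mol/s.

385 mol/s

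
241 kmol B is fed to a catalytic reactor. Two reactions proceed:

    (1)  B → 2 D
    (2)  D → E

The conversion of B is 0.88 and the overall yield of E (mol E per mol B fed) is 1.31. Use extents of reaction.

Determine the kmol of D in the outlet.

108 kmol

Conversion of B: B consumed = 1ξ₁ = 0.88 × 241 → ξ₁ = 212.1 kmol.
Yield of E: 1ξ₂ / 241 = 1.31 → ξ₂ = 315.7 kmol.
Outlet amounts (n = n₀ + Σ ν·ξ):
  B: 241 − 1(212.1) = 28.92
  D: 0 + 2(212.1) − 1(315.7) = 108.4
  E: 0 + 1(315.7) = 315.7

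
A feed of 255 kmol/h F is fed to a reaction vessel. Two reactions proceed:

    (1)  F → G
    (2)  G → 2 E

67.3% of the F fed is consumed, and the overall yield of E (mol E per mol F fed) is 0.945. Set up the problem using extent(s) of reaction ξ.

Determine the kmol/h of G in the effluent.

51.1 kmol/h

Conversion of F: F consumed = 1ξ₁ = 0.673 × 255 → ξ₁ = 171.6 kmol/h.
Yield of E: 2ξ₂ / 255 = 0.945 → ξ₂ = 120.5 kmol/h.
Outlet amounts (n = n₀ + Σ ν·ξ):
  F: 255 − 1(171.6) = 83.38
  G: 0 + 1(171.6) − 1(120.5) = 51.13
  E: 0 + 2(120.5) = 241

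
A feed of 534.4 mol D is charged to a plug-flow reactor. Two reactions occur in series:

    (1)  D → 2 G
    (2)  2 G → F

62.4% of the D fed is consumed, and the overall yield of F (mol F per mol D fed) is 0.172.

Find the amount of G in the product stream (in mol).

483 mol

Conversion of D: D consumed = 1ξ₁ = 0.624 × 534.4 → ξ₁ = 333.5 mol.
Yield of F: 1ξ₂ / 534.4 = 0.172 → ξ₂ = 91.92 mol.
Outlet amounts (n = n₀ + Σ ν·ξ):
  D: 534.4 − 1(333.5) = 200.9
  G: 0 + 2(333.5) − 2(91.92) = 483.1
  F: 0 + 1(91.92) = 91.92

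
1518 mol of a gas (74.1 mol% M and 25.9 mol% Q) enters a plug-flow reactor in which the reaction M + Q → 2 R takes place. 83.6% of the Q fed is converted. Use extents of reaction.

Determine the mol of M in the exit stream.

796 mol

Q reacted = 0.836 × 393.2 = 328.7 mol; ν_Q = −1, so ξ = 328.7/1 = 328.7 mol.
Outlet amounts (n = n₀ + ν ξ):
  M: 1125 − 1(328.7) = 796.2
  Q: 393.2 − 1(328.7) = 64.48
  R: 0 + 2(328.7) = 657.4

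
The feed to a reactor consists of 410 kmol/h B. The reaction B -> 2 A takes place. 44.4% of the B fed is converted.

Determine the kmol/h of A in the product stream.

364 kmol/h

B reacted = 0.444 × 410 = 182 kmol/h; ν_B = −1, so ξ = 182/1 = 182 kmol/h.
Outlet amounts (n = n₀ + ν ξ):
  B: 410 − 1(182) = 228
  A: 0 + 2(182) = 364.1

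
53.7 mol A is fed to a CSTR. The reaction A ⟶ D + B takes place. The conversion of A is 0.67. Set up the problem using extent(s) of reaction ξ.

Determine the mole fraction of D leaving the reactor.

0.401

A reacted = 0.67 × 53.7 = 35.98 mol; ν_A = −1, so ξ = 35.98/1 = 35.98 mol.
Outlet amounts (n = n₀ + ν ξ):
  A: 53.7 − 1(35.98) = 17.72
  D: 0 + 1(35.98) = 35.98
  B: 0 + 1(35.98) = 35.98
Total out = 89.68 mol; y_D = 35.98 / 89.68 = 0.4012.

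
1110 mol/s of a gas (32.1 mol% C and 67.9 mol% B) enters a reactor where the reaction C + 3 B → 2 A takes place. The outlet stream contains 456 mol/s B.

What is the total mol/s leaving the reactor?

912 mol/s

For B: n = n₀ − 3ξ → 456 = 753.7 − 3ξ, giving ξ = 99.23 mol/s.
Outlet amounts (n = n₀ + ν ξ):
  C: 356.3 − 1(99.23) = 257.1
  B: 753.7 − 3(99.23) = 456
  A: 0 + 2(99.23) = 198.5
Total out = 257.1 + 456 + 198.5 = 911.5 mol/s.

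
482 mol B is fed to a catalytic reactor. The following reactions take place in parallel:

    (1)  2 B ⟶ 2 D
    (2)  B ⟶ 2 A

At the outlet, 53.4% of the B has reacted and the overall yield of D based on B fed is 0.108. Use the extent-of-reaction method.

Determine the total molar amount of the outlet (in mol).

687 mol

Yield of D: 2ξ₁ / 482 = 0.108 → ξ₁ = 26.03 mol.
Conversion of B: 2ξ₁ + 1ξ₂ = 0.534 × 482 = 257.4 → ξ₂ = 205.3 mol.
Outlet amounts (n = n₀ + Σ ν·ξ):
  B: 482 − 2(26.03) − 1(205.3) = 224.6
  D: 0 + 2(26.03) = 52.06
  A: 0 + 2(205.3) = 410.7
Total out = 224.6 + 52.06 + 410.7 = 687.3 mol.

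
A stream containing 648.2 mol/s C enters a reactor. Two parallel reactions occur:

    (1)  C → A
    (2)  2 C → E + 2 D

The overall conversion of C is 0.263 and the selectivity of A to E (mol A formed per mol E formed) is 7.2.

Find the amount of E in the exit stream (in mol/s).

18.5 mol/s

Conversion of C: C consumed = 0.263 × 648.2 = 170.5 mol/s = 1ξ₁ + 2ξ₂.
Selectivity: 1ξ₁ / (1ξ₂) = 7.2 → ξ₁ = 7.2 ξ₂.
Substitute: (1·7.2 + 2) ξ₂ = 170.5 → ξ₂ = 18.53 mol/s, ξ₁ = 133.4 mol/s.
Outlet amounts (n = n₀ + Σ ν·ξ):
  C: 648.2 − 1(133.4) − 2(18.53) = 477.7
  A: 0 + 1(133.4) = 133.4
  E: 0 + 1(18.53) = 18.53
  D: 0 + 2(18.53) = 37.06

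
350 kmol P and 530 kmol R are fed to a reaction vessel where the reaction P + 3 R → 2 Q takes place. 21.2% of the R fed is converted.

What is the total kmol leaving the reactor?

805 kmol

R reacted = 0.212 × 530 = 112.4 kmol; ν_R = −3, so ξ = 112.4/3 = 37.45 kmol.
Outlet amounts (n = n₀ + ν ξ):
  P: 350 − 1(37.45) = 312.5
  R: 530 − 3(37.45) = 417.6
  Q: 0 + 2(37.45) = 74.91
Total out = 312.5 + 417.6 + 74.91 = 805.1 kmol.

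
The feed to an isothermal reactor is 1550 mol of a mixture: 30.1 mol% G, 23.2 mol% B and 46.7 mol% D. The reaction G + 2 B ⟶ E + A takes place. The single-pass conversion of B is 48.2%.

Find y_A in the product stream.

0.0592

B reacted = 0.482 × 359.6 = 173.3 mol; ν_B = −2, so ξ = 173.3/2 = 86.66 mol.
Outlet amounts (n = n₀ + ν ξ):
  G: 466.6 − 1(86.66) = 379.9
  B: 359.6 − 2(86.66) = 186.3
  E: 0 + 1(86.66) = 86.66
  A: 0 + 1(86.66) = 86.66
  D: 723.9 (inert)
Total out = 1463 mol; y_A = 86.66 / 1463 = 0.05922.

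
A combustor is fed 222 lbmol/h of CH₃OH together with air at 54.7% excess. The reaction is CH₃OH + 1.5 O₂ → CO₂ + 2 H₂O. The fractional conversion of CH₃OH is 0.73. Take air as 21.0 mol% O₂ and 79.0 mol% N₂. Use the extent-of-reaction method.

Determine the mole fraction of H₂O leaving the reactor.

Stoichiometric O₂ = 1.5 × 222 = 333 lbmol/h; O₂ fed = 333 × 1.547 = 515.2 lbmol/h.
N₂ fed = 515.2 × 79/21 = 1938 lbmol/h.
Fuel reacted = 0.73 × 222 → ξ = 162.1 lbmol/h.
Outlet (n = n₀ + ν ξ):
  CH₃OH: 222 − 1(162.1) = 59.94
  O₂: 515.2 − 1.5(162.1) = 272.1
  N₂: 1938 (inert)
  CO₂: 0 + 1(162.1) = 162.1
  H₂O: 0 + 2(162.1) = 324.1
Total out = 2756 lbmol/h; y_H₂O = 324.1 / 2756 = 0.1176.

0.118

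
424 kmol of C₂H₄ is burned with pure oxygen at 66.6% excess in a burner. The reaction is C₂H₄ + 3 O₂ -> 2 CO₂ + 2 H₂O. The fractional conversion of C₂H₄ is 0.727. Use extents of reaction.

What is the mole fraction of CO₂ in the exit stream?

Stoichiometric O₂ = 3 × 424 = 1272 kmol; O₂ fed = 1272 × 1.666 = 2119 kmol.
Fuel reacted = 0.727 × 424 → ξ = 308.2 kmol.
Outlet (n = n₀ + ν ξ):
  C₂H₄: 424 − 1(308.2) = 115.8
  O₂: 2119 − 3(308.2) = 1194
  CO₂: 0 + 2(308.2) = 616.5
  H₂O: 0 + 2(308.2) = 616.5
Total out = 2543 kmol; y_CO₂ = 616.5 / 2543 = 0.2424.

0.242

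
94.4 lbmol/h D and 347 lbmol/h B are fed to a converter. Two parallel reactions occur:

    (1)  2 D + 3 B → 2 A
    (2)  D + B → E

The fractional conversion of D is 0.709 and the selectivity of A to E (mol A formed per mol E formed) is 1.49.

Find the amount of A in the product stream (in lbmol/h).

40.1 lbmol/h

Conversion of D: D consumed = 0.709 × 94.4 = 66.93 lbmol/h = 2ξ₁ + 1ξ₂.
Selectivity: 2ξ₁ / (1ξ₂) = 1.49 → ξ₁ = 0.745 ξ₂.
Substitute: (2·0.745 + 1) ξ₂ = 66.93 → ξ₂ = 26.88 lbmol/h, ξ₁ = 20.03 lbmol/h.
Outlet amounts (n = n₀ + Σ ν·ξ):
  D: 94.4 − 2(20.03) − 1(26.88) = 27.47
  B: 347 − 3(20.03) − 1(26.88) = 260
  A: 0 + 2(20.03) = 40.05
  E: 0 + 1(26.88) = 26.88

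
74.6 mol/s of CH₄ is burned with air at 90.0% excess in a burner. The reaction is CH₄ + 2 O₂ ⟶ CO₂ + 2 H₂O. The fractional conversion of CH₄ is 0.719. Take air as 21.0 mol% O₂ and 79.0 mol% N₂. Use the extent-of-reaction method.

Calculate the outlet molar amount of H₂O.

107 mol/s

Stoichiometric O₂ = 2 × 74.6 = 149.2 mol/s; O₂ fed = 149.2 × 1.900 = 283.5 mol/s.
N₂ fed = 283.5 × 79/21 = 1066 mol/s.
Fuel reacted = 0.719 × 74.6 → ξ = 53.64 mol/s.
Outlet (n = n₀ + ν ξ):
  CH₄: 74.6 − 1(53.64) = 20.96
  O₂: 283.5 − 2(53.64) = 176.2
  N₂: 1066 (inert)
  CO₂: 0 + 1(53.64) = 53.64
  H₂O: 0 + 2(53.64) = 107.3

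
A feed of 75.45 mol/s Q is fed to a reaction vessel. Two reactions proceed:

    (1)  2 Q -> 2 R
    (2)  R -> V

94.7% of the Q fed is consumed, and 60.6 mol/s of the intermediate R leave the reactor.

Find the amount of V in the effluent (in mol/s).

10.9 mol/s

Conversion of Q: Q consumed = 2ξ₁ = 0.947 × 75.45 → ξ₁ = 35.73 mol/s.
R balance: n_R = 0 + 2ξ₁ − 1ξ₂ = 60.6 → ξ₂ = (2·35.73 − 60.6)/1 = 10.85 mol/s.
Outlet amounts (n = n₀ + Σ ν·ξ):
  Q: 75.45 − 2(35.73) = 3.999
  R: 0 + 2(35.73) − 1(10.85) = 60.6
  V: 0 + 1(10.85) = 10.85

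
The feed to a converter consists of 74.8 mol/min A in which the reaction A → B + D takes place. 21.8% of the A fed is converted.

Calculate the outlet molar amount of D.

A reacted = 0.218 × 74.8 = 16.31 mol/min; ν_A = −1, so ξ = 16.31/1 = 16.31 mol/min.
Outlet amounts (n = n₀ + ν ξ):
  A: 74.8 − 1(16.31) = 58.49
  B: 0 + 1(16.31) = 16.31
  D: 0 + 1(16.31) = 16.31

16.3 mol/min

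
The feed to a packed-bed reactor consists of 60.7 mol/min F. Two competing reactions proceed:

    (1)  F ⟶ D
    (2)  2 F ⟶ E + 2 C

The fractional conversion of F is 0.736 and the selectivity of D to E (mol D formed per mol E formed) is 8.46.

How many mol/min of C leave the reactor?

Conversion of F: F consumed = 0.736 × 60.7 = 44.68 mol/min = 1ξ₁ + 2ξ₂.
Selectivity: 1ξ₁ / (1ξ₂) = 8.46 → ξ₁ = 8.46 ξ₂.
Substitute: (1·8.46 + 2) ξ₂ = 44.68 → ξ₂ = 4.271 mol/min, ξ₁ = 36.13 mol/min.
Outlet amounts (n = n₀ + Σ ν·ξ):
  F: 60.7 − 1(36.13) − 2(4.271) = 16.02
  D: 0 + 1(36.13) = 36.13
  E: 0 + 1(4.271) = 4.271
  C: 0 + 2(4.271) = 8.542

8.54 mol/min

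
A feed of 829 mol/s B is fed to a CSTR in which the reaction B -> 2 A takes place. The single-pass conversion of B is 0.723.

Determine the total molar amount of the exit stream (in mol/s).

1430 mol/s

B reacted = 0.723 × 829 = 599.4 mol/s; ν_B = −1, so ξ = 599.4/1 = 599.4 mol/s.
Outlet amounts (n = n₀ + ν ξ):
  B: 829 − 1(599.4) = 229.6
  A: 0 + 2(599.4) = 1199
Total out = 229.6 + 1199 = 1428 mol/s.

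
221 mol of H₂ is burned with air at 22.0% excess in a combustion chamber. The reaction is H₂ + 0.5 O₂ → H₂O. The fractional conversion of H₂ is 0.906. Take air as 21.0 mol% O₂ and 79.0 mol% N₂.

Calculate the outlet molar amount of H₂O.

Stoichiometric O₂ = 0.5 × 221 = 110.5 mol; O₂ fed = 110.5 × 1.220 = 134.8 mol.
N₂ fed = 134.8 × 79/21 = 507.1 mol.
Fuel reacted = 0.906 × 221 → ξ = 200.2 mol.
Outlet (n = n₀ + ν ξ):
  H₂: 221 − 1(200.2) = 20.77
  O₂: 134.8 − 0.5(200.2) = 34.7
  N₂: 507.1 (inert)
  H₂O: 0 + 1(200.2) = 200.2

200 mol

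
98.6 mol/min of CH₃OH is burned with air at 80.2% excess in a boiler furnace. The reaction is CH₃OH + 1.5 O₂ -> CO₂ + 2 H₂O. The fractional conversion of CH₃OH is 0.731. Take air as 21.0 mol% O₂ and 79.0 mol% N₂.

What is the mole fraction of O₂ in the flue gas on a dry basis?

Stoichiometric O₂ = 1.5 × 98.6 = 147.9 mol/min; O₂ fed = 147.9 × 1.802 = 266.5 mol/min.
N₂ fed = 266.5 × 79/21 = 1003 mol/min.
Fuel reacted = 0.731 × 98.6 → ξ = 72.08 mol/min.
Outlet (n = n₀ + ν ξ):
  CH₃OH: 98.6 − 1(72.08) = 26.52
  O₂: 266.5 − 1.5(72.08) = 158.4
  N₂: 1003 (inert)
  CO₂: 0 + 1(72.08) = 72.08
  H₂O: 0 + 2(72.08) = 144.2
Dry total = 1260 mol/min; y_O₂ (dry) = 158.4 / 1260 = 0.1258.

0.126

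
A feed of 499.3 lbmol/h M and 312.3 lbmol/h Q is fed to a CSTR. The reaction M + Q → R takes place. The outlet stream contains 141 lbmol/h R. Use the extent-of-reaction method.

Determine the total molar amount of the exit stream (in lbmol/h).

671 lbmol/h

For R: n = n₀ + 1ξ → 141 = 0 + 1ξ, giving ξ = 141 lbmol/h.
Outlet amounts (n = n₀ + ν ξ):
  M: 499.3 − 1(141) = 358.3
  Q: 312.3 − 1(141) = 171.3
  R: 0 + 1(141) = 141
Total out = 358.3 + 171.3 + 141 = 670.6 lbmol/h.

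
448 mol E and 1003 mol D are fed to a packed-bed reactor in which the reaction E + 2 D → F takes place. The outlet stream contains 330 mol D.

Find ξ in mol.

ξ = 336 mol

For D: n = n₀ − 2ξ → 330 = 1003 − 2ξ, giving ξ = 336.5 mol.
Outlet amounts (n = n₀ + ν ξ):
  E: 448 − 1(336.5) = 111.5
  D: 1003 − 2(336.5) = 330
  F: 0 + 1(336.5) = 336.5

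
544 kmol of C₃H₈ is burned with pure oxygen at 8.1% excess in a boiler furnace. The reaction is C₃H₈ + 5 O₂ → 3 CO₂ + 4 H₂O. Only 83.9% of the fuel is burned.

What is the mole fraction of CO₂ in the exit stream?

0.347

Stoichiometric O₂ = 5 × 544 = 2720 kmol; O₂ fed = 2720 × 1.081 = 2940 kmol.
Fuel reacted = 0.839 × 544 → ξ = 456.4 kmol.
Outlet (n = n₀ + ν ξ):
  C₃H₈: 544 − 1(456.4) = 87.58
  O₂: 2940 − 5(456.4) = 658.2
  CO₂: 0 + 3(456.4) = 1369
  H₂O: 0 + 4(456.4) = 1826
Total out = 3941 kmol; y_CO₂ = 1369 / 3941 = 0.3475.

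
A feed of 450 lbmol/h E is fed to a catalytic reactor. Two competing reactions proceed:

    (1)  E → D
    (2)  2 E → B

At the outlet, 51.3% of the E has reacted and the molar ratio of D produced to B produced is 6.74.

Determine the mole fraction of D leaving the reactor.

Conversion of E: E consumed = 0.513 × 450 = 230.8 lbmol/h = 1ξ₁ + 2ξ₂.
Selectivity: 1ξ₁ / (1ξ₂) = 6.74 → ξ₁ = 6.74 ξ₂.
Substitute: (1·6.74 + 2) ξ₂ = 230.8 → ξ₂ = 26.41 lbmol/h, ξ₁ = 178 lbmol/h.
Outlet amounts (n = n₀ + Σ ν·ξ):
  E: 450 − 1(178) − 2(26.41) = 219.2
  D: 0 + 1(178) = 178
  B: 0 + 1(26.41) = 26.41
Total out = 423.6 lbmol/h; y_D = 178 / 423.6 = 0.4203.

0.42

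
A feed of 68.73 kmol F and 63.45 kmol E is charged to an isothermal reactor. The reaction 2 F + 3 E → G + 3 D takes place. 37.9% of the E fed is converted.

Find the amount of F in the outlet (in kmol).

E reacted = 0.379 × 63.45 = 24.05 kmol; ν_E = −3, so ξ = 24.05/3 = 8.016 kmol.
Outlet amounts (n = n₀ + ν ξ):
  F: 68.73 − 2(8.016) = 52.7
  E: 63.45 − 3(8.016) = 39.4
  G: 0 + 1(8.016) = 8.016
  D: 0 + 3(8.016) = 24.05

52.7 kmol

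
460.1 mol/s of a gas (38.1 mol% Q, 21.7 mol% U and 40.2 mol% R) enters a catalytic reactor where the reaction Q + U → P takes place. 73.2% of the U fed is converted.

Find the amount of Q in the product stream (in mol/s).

U reacted = 0.732 × 99.84 = 73.08 mol/s; ν_U = −1, so ξ = 73.08/1 = 73.08 mol/s.
Outlet amounts (n = n₀ + ν ξ):
  Q: 175.3 − 1(73.08) = 102.2
  U: 99.84 − 1(73.08) = 26.76
  P: 0 + 1(73.08) = 73.08
  R: 185 (inert)

102 mol/s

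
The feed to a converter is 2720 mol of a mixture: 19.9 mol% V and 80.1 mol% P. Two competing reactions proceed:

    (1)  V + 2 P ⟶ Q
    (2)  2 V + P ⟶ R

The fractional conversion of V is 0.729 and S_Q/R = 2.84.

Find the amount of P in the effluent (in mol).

1630 mol

Conversion of V: V consumed = 0.729 × 541.3 = 394.6 mol = 1ξ₁ + 2ξ₂.
Selectivity: 1ξ₁ / (1ξ₂) = 2.84 → ξ₁ = 2.84 ξ₂.
Substitute: (1·2.84 + 2) ξ₂ = 394.6 → ξ₂ = 81.53 mol, ξ₁ = 231.5 mol.
Outlet amounts (n = n₀ + Σ ν·ξ):
  V: 541.3 − 1(231.5) − 2(81.53) = 146.7
  P: 2179 − 2(231.5) − 1(81.53) = 1634
  Q: 0 + 1(231.5) = 231.5
  R: 0 + 1(81.53) = 81.53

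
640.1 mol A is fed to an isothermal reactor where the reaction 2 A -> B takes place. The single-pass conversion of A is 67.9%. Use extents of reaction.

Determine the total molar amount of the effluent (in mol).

423 mol

A reacted = 0.679 × 640.1 = 434.6 mol; ν_A = −2, so ξ = 434.6/2 = 217.3 mol.
Outlet amounts (n = n₀ + ν ξ):
  A: 640.1 − 2(217.3) = 205.5
  B: 0 + 1(217.3) = 217.3
Total out = 205.5 + 217.3 = 422.8 mol.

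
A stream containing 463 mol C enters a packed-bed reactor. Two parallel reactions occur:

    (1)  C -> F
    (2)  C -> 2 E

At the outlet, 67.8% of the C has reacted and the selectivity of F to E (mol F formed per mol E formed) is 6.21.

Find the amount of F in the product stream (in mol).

Conversion of C: C consumed = 0.678 × 463 = 313.9 mol = 1ξ₁ + 1ξ₂.
Selectivity: 1ξ₁ / (2ξ₂) = 6.21 → ξ₁ = 12.42 ξ₂.
Substitute: (1·12.42 + 1) ξ₂ = 313.9 → ξ₂ = 23.39 mol, ξ₁ = 290.5 mol.
Outlet amounts (n = n₀ + Σ ν·ξ):
  C: 463 − 1(290.5) − 1(23.39) = 149.1
  F: 0 + 1(290.5) = 290.5
  E: 0 + 2(23.39) = 46.78

291 mol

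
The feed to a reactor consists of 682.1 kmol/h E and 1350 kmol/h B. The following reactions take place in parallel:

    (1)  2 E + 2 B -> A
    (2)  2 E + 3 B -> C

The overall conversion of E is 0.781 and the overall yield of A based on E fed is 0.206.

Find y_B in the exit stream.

Yield of A: 1ξ₁ / 682.1 = 0.206 → ξ₁ = 140.5 kmol/h.
Conversion of E: 2ξ₁ + 2ξ₂ = 0.781 × 682.1 = 532.7 → ξ₂ = 125.8 kmol/h.
Outlet amounts (n = n₀ + Σ ν·ξ):
  E: 682.1 − 2(140.5) − 2(125.8) = 149.4
  B: 1350 − 2(140.5) − 3(125.8) = 691.4
  A: 0 + 1(140.5) = 140.5
  C: 0 + 1(125.8) = 125.8
Total out = 1107 kmol/h; y_B = 691.4 / 1107 = 0.6245.

0.625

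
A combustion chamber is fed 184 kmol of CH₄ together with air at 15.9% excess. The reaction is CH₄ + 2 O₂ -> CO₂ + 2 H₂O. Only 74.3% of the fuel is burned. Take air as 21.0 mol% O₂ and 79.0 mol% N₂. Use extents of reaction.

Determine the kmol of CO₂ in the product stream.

Stoichiometric O₂ = 2 × 184 = 368 kmol; O₂ fed = 368 × 1.159 = 426.5 kmol.
N₂ fed = 426.5 × 79/21 = 1604 kmol.
Fuel reacted = 0.743 × 184 → ξ = 136.7 kmol.
Outlet (n = n₀ + ν ξ):
  CH₄: 184 − 1(136.7) = 47.29
  O₂: 426.5 − 2(136.7) = 153.1
  N₂: 1604 (inert)
  CO₂: 0 + 1(136.7) = 136.7
  H₂O: 0 + 2(136.7) = 273.4

137 kmol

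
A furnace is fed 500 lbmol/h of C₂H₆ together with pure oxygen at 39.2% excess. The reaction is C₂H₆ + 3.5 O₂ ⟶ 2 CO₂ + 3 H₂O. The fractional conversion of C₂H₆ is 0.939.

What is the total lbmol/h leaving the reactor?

3170 lbmol/h

Stoichiometric O₂ = 3.5 × 500 = 1750 lbmol/h; O₂ fed = 1750 × 1.392 = 2436 lbmol/h.
Fuel reacted = 0.939 × 500 → ξ = 469.5 lbmol/h.
Outlet (n = n₀ + ν ξ):
  C₂H₆: 500 − 1(469.5) = 30.5
  O₂: 2436 − 3.5(469.5) = 792.8
  CO₂: 0 + 2(469.5) = 939
  H₂O: 0 + 3(469.5) = 1408
Total out = 30.5 + 792.8 + 939 + 1408 = 3171 lbmol/h.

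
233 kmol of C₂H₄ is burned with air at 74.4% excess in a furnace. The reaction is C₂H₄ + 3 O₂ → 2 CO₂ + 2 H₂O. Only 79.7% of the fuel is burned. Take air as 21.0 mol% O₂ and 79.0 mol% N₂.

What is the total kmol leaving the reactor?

Stoichiometric O₂ = 3 × 233 = 699 kmol; O₂ fed = 699 × 1.744 = 1219 kmol.
N₂ fed = 1219 × 79/21 = 4586 kmol.
Fuel reacted = 0.797 × 233 → ξ = 185.7 kmol.
Outlet (n = n₀ + ν ξ):
  C₂H₄: 233 − 1(185.7) = 47.3
  O₂: 1219 − 3(185.7) = 662
  N₂: 4586 (inert)
  CO₂: 0 + 2(185.7) = 371.4
  H₂O: 0 + 2(185.7) = 371.4
Total out = 47.3 + 662 + 4586 + 371.4 + 371.4 = 6038 kmol.

6040 kmol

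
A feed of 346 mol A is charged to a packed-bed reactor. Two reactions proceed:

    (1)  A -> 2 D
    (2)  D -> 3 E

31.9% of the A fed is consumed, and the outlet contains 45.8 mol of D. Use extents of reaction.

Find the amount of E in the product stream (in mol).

Conversion of A: A consumed = 1ξ₁ = 0.319 × 346 → ξ₁ = 110.4 mol.
D balance: n_D = 0 + 2ξ₁ − 1ξ₂ = 45.8 → ξ₂ = (2·110.4 − 45.8)/1 = 174.9 mol.
Outlet amounts (n = n₀ + Σ ν·ξ):
  A: 346 − 1(110.4) = 235.6
  D: 0 + 2(110.4) − 1(174.9) = 45.8
  E: 0 + 3(174.9) = 524.8

525 mol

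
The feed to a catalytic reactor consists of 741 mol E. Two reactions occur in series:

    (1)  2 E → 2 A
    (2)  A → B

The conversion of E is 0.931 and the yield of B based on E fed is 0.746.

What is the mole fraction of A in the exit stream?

0.185

Conversion of E: E consumed = 2ξ₁ = 0.931 × 741 → ξ₁ = 344.9 mol.
Yield of B: 1ξ₂ / 741 = 0.746 → ξ₂ = 552.8 mol.
Outlet amounts (n = n₀ + Σ ν·ξ):
  E: 741 − 2(344.9) = 51.13
  A: 0 + 2(344.9) − 1(552.8) = 137.1
  B: 0 + 1(552.8) = 552.8
Total out = 741 mol; y_A = 137.1 / 741 = 0.185.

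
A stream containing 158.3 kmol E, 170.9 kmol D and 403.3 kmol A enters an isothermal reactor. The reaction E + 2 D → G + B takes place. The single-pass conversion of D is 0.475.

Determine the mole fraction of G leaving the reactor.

0.0587

D reacted = 0.475 × 170.9 = 81.18 kmol; ν_D = −2, so ξ = 81.18/2 = 40.59 kmol.
Outlet amounts (n = n₀ + ν ξ):
  E: 158.3 − 1(40.59) = 117.7
  D: 170.9 − 2(40.59) = 89.72
  G: 0 + 1(40.59) = 40.59
  B: 0 + 1(40.59) = 40.59
  A: 403.3 (inert)
Total out = 691.9 kmol; y_G = 40.59 / 691.9 = 0.05866.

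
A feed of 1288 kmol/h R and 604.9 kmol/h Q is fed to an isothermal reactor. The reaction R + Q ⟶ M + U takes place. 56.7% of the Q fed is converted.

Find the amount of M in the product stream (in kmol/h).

343 kmol/h

Q reacted = 0.567 × 604.9 = 343 kmol/h; ν_Q = −1, so ξ = 343/1 = 343 kmol/h.
Outlet amounts (n = n₀ + ν ξ):
  R: 1288 − 1(343) = 945
  Q: 604.9 − 1(343) = 261.9
  M: 0 + 1(343) = 343
  U: 0 + 1(343) = 343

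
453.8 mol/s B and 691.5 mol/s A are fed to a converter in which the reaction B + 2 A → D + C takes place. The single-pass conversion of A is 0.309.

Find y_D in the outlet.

A reacted = 0.309 × 691.5 = 213.7 mol/s; ν_A = −2, so ξ = 213.7/2 = 106.8 mol/s.
Outlet amounts (n = n₀ + ν ξ):
  B: 453.8 − 1(106.8) = 347
  A: 691.5 − 2(106.8) = 477.8
  D: 0 + 1(106.8) = 106.8
  C: 0 + 1(106.8) = 106.8
Total out = 1038 mol/s; y_D = 106.8 / 1038 = 0.1029.

0.103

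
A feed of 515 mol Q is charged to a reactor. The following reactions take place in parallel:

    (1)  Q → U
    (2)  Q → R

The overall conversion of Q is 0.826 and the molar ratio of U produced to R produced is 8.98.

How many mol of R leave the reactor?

Conversion of Q: Q consumed = 0.826 × 515 = 425.4 mol = 1ξ₁ + 1ξ₂.
Selectivity: 1ξ₁ / (1ξ₂) = 8.98 → ξ₁ = 8.98 ξ₂.
Substitute: (1·8.98 + 1) ξ₂ = 425.4 → ξ₂ = 42.62 mol, ξ₁ = 382.8 mol.
Outlet amounts (n = n₀ + Σ ν·ξ):
  Q: 515 − 1(382.8) − 1(42.62) = 89.61
  U: 0 + 1(382.8) = 382.8
  R: 0 + 1(42.62) = 42.62

42.6 mol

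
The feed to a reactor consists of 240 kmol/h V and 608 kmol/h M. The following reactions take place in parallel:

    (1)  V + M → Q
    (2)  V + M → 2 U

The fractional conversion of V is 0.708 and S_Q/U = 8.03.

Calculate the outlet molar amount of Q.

Conversion of V: V consumed = 0.708 × 240 = 169.9 kmol/h = 1ξ₁ + 1ξ₂.
Selectivity: 1ξ₁ / (2ξ₂) = 8.03 → ξ₁ = 16.06 ξ₂.
Substitute: (1·16.06 + 1) ξ₂ = 169.9 → ξ₂ = 9.96 kmol/h, ξ₁ = 160 kmol/h.
Outlet amounts (n = n₀ + Σ ν·ξ):
  V: 240 − 1(160) − 1(9.96) = 70.08
  M: 608 − 1(160) − 1(9.96) = 438.1
  Q: 0 + 1(160) = 160
  U: 0 + 2(9.96) = 19.92

160 kmol/h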